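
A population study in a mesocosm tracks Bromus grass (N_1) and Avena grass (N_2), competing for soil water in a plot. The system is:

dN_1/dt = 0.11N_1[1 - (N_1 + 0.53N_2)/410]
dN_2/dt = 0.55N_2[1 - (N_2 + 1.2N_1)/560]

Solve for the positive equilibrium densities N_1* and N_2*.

Setting both brackets to zero gives the nullclines N_1 + 0.53N_2 = 410 and 1.2N_1 + N_2 = 560.
Substituting N_2 = 560 - 1.2N_1 into the first: N_1(1 - 0.53·1.2) = 410 - 0.53·560.
So N_1* = 113/0.364 = 311, and then N_2* = 560 - 1.2·311 = 187.

N_1* ≈ 311, N_2* ≈ 187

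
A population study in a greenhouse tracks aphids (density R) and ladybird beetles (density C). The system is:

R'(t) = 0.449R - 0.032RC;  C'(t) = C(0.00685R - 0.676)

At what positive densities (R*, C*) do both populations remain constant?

R* ≈ 98.7, C* ≈ 14

Set dC/dt = 0 with C > 0: 0.00685R - 0.676 = 0, so R* = 0.676/0.00685 = 98.7.
Set dR/dt = 0 with R > 0: 0.449 - 0.032C = 0, so C* = 0.449/0.032 = 14.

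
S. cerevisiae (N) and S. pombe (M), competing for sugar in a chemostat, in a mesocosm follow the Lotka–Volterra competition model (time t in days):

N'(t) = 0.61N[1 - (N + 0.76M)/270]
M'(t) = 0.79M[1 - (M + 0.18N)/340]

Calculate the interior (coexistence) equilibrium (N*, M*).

N* ≈ 13.4, M* ≈ 338

Setting both brackets to zero gives the nullclines N + 0.76M = 270 and 0.18N + M = 340.
Substituting M = 340 - 0.18N into the first: N(1 - 0.76·0.18) = 270 - 0.76·340.
So N* = 11.6/0.863 = 13.4, and then M* = 340 - 0.18·13.4 = 338.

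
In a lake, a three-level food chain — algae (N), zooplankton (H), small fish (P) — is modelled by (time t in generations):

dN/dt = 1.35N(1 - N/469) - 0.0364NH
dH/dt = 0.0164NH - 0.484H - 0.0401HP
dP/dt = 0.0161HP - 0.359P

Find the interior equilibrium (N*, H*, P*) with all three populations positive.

From dP/dt = 0: 0.0161H* = 0.359, so H* = 22.3.
From dN/dt = 0: 1.35(1 - N*/469) = 0.0364·22.3, giving N* = 469·(1 - 0.601) = 187.
From dH/dt = 0: 0.0164·187 - 0.484 = 0.0401P*, so P* = 2.58/0.0401 = 64.4.

N* ≈ 187, H* ≈ 22.3, P* ≈ 64.4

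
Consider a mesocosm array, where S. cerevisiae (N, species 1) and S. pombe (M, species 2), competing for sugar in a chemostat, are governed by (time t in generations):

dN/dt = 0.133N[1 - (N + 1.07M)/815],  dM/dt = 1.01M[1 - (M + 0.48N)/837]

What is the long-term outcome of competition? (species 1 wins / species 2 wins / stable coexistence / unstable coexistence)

Compare the nullcline intercepts: K1/α12 = 815/1.07 = 762 < K2 = 837; K2/α21 = 837/0.48 = 1740 > K1 = 815.
Since the inequalities point opposite ways, species 2 can invade but species 1 cannot.

species 2 excludes species 1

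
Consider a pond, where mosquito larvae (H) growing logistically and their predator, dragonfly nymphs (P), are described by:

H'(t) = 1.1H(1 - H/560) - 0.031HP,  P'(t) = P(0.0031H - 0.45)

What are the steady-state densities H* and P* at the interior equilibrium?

From dP/dt = 0 with P > 0: 0.0031H* = 0.45, so H* = 145.
Substitute into dH/dt = 0: 1.1(1 - 145/560) = 0.031P*.
The bracket is 0.741, giving P* = 0.815/0.031 = 26.3.

H* ≈ 145, P* ≈ 26.3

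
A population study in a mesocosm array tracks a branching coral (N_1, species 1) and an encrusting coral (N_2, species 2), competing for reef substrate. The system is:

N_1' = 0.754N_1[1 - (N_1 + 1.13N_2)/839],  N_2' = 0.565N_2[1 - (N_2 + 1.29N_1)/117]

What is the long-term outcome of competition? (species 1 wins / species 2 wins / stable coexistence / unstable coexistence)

species 1 excludes species 2

Compare the nullcline intercepts: K1/α12 = 839/1.13 = 742 > K2 = 117; K2/α21 = 117/1.29 = 90.7 < K1 = 839.
Since the inequalities point opposite ways, species 1 can invade but species 2 cannot.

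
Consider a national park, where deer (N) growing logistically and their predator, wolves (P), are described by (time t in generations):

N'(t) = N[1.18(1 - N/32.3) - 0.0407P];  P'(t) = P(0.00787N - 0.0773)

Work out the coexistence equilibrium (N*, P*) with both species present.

From dP/dt = 0 with P > 0: 0.00787N* = 0.0773, so N* = 9.82.
Substitute into dN/dt = 0: 1.18(1 - 9.82/32.3) = 0.0407P*.
The bracket is 0.696, giving P* = 0.821/0.0407 = 20.2.

N* ≈ 9.82, P* ≈ 20.2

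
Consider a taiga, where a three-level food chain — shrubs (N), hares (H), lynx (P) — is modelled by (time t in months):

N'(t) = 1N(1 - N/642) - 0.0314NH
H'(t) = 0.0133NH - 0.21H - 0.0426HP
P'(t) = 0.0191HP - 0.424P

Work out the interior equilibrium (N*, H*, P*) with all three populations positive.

From dP/dt = 0: 0.0191H* = 0.424, so H* = 22.2.
From dN/dt = 0: 1(1 - N*/642) = 0.0314·22.2, giving N* = 642·(1 - 0.697) = 194.
From dH/dt = 0: 0.0133·194 - 0.21 = 0.0426P*, so P* = 2.38/0.0426 = 55.8.

N* ≈ 194, H* ≈ 22.2, P* ≈ 55.8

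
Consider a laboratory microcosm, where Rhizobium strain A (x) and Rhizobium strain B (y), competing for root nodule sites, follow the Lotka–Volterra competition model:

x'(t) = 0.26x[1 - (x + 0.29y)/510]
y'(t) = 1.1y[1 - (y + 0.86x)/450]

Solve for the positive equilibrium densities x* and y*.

x* ≈ 506, y* ≈ 15.2

Setting both brackets to zero gives the nullclines x + 0.29y = 510 and 0.86x + y = 450.
Substituting y = 450 - 0.86x into the first: x(1 - 0.29·0.86) = 510 - 0.29·450.
So x* = 380/0.751 = 506, and then y* = 450 - 0.86·506 = 15.2.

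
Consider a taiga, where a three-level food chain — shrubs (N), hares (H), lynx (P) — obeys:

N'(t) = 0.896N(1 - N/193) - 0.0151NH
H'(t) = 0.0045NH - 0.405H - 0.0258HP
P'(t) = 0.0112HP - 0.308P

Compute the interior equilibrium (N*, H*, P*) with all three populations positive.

N* ≈ 104, H* ≈ 27.5, P* ≈ 2.36

From dP/dt = 0: 0.0112H* = 0.308, so H* = 27.5.
From dN/dt = 0: 0.896(1 - N*/193) = 0.0151·27.5, giving N* = 193·(1 - 0.463) = 104.
From dH/dt = 0: 0.0045·104 - 0.405 = 0.0258P*, so P* = 0.061/0.0258 = 2.36.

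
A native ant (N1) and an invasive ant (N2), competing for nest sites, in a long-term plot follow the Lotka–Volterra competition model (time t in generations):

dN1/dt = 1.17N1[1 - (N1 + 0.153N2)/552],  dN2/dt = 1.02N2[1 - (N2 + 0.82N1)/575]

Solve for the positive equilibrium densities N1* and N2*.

Setting both brackets to zero gives the nullclines N1 + 0.153N2 = 552 and 0.82N1 + N2 = 575.
Substituting N2 = 575 - 0.82N1 into the first: N1(1 - 0.153·0.82) = 552 - 0.153·575.
So N1* = 464/0.875 = 531, and then N2* = 575 - 0.82·531 = 140.

N1* ≈ 531, N2* ≈ 140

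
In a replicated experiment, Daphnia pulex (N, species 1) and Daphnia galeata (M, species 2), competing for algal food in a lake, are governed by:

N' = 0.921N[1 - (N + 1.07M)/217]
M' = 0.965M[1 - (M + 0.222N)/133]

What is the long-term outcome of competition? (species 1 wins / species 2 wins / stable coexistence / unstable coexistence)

Compare the nullcline intercepts: K1/α12 = 217/1.07 = 203 > K2 = 133; K2/α21 = 133/0.222 = 599 > K1 = 217.
Since both inequalities hold, each species can invade when rare, so the interior equilibrium is stable.

stable coexistence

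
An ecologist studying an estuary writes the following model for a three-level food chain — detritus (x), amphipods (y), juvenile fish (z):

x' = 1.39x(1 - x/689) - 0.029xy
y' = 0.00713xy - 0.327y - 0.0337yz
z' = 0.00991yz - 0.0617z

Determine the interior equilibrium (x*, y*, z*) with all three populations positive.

From dz/dt = 0: 0.00991y* = 0.0617, so y* = 6.23.
From dx/dt = 0: 1.39(1 - x*/689) = 0.029·6.23, giving x* = 689·(1 - 0.13) = 600.
From dy/dt = 0: 0.00713·600 - 0.327 = 0.0337z*, so z* = 3.95/0.0337 = 117.

x* ≈ 600, y* ≈ 6.23, z* ≈ 117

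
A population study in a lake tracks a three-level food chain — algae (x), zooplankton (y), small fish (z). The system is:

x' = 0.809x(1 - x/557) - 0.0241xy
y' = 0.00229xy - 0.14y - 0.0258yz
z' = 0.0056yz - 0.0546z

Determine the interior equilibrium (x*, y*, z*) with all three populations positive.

x* ≈ 395, y* ≈ 9.75, z* ≈ 29.7

From dz/dt = 0: 0.0056y* = 0.0546, so y* = 9.75.
From dx/dt = 0: 0.809(1 - x*/557) = 0.0241·9.75, giving x* = 557·(1 - 0.29) = 395.
From dy/dt = 0: 0.00229·395 - 0.14 = 0.0258z*, so z* = 0.765/0.0258 = 29.7.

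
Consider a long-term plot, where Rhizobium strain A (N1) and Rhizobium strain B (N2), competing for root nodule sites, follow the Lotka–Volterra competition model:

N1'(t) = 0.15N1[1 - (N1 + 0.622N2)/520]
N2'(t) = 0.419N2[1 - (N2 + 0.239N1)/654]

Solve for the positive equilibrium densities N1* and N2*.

Setting both brackets to zero gives the nullclines N1 + 0.622N2 = 520 and 0.239N1 + N2 = 654.
Substituting N2 = 654 - 0.239N1 into the first: N1(1 - 0.622·0.239) = 520 - 0.622·654.
So N1* = 113/0.851 = 133, and then N2* = 654 - 0.239·133 = 622.

N1* ≈ 133, N2* ≈ 622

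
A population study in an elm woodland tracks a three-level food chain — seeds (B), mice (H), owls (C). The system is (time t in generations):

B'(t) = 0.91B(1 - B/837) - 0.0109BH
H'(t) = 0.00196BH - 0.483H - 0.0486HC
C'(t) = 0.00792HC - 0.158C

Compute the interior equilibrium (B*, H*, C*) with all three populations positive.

From dC/dt = 0: 0.00792H* = 0.158, so H* = 19.9.
From dB/dt = 0: 0.91(1 - B*/837) = 0.0109·19.9, giving B* = 837·(1 - 0.239) = 637.
From dH/dt = 0: 0.00196·637 - 0.483 = 0.0486C*, so C* = 0.766/0.0486 = 15.8.

B* ≈ 637, H* ≈ 19.9, C* ≈ 15.8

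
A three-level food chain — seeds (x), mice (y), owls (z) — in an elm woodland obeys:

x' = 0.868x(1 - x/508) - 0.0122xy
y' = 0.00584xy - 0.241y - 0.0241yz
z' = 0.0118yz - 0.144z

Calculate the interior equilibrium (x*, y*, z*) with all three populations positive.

From dz/dt = 0: 0.0118y* = 0.144, so y* = 12.2.
From dx/dt = 0: 0.868(1 - x*/508) = 0.0122·12.2, giving x* = 508·(1 - 0.172) = 421.
From dy/dt = 0: 0.00584·421 - 0.241 = 0.0241z*, so z* = 2.22/0.0241 = 92.

x* ≈ 421, y* ≈ 12.2, z* ≈ 92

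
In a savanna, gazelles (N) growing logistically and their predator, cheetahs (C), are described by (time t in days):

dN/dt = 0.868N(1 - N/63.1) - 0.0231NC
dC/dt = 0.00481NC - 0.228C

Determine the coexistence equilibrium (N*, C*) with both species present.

N* ≈ 47.4, C* ≈ 9.35

From dC/dt = 0 with C > 0: 0.00481N* = 0.228, so N* = 47.4.
Substitute into dN/dt = 0: 0.868(1 - 47.4/63.1) = 0.0231C*.
The bracket is 0.249, giving C* = 0.216/0.0231 = 9.35.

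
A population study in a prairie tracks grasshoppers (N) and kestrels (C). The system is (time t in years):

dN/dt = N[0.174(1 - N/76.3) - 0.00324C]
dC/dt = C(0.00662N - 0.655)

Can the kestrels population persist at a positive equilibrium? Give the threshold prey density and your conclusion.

The predator equation gives dC/dt > 0 only when N > 0.655/0.00662 = 98.9.
Without the predator, N → K = 76.3. Since 76.3 < 98.9, the predator cannot invade.

Threshold N = 98.9; K < 98.9, so no, the predator goes extinct.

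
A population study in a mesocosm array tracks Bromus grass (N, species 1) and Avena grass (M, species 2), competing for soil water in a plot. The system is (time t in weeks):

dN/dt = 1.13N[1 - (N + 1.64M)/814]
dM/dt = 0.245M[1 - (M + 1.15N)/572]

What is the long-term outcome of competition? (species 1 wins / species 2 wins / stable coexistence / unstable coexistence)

Compare the nullcline intercepts: K1/α12 = 814/1.64 = 496 < K2 = 572; K2/α21 = 572/1.15 = 497 < K1 = 814.
Since both are reversed, neither can invade when rare; the interior point is a saddle.

unstable coexistence (outcome depends on initial conditions)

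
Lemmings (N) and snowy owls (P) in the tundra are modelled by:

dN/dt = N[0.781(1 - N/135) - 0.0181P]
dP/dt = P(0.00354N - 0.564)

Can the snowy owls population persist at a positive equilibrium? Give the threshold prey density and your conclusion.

Threshold N = 159; K < 159, so no, the predator goes extinct.

The predator equation gives dP/dt > 0 only when N > 0.564/0.00354 = 159.
Without the predator, N → K = 135. Since 135 < 159, the predator cannot invade.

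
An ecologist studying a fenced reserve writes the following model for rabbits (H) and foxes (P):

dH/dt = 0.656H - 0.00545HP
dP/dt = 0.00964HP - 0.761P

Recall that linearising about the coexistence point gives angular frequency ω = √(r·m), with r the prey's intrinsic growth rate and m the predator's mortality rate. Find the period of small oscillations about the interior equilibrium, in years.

Here r = 0.656 and m = 0.761, so r·m = 0.499.
ω = √0.499 = 0.707 per year, hence T = 2π/ω ≈ 8.89 years.

T ≈ 8.89 years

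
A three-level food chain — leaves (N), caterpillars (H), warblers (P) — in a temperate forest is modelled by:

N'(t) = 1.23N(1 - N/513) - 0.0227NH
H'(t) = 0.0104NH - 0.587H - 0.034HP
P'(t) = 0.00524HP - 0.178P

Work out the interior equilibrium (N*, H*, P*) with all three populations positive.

From dP/dt = 0: 0.00524H* = 0.178, so H* = 34.
From dN/dt = 0: 1.23(1 - N*/513) = 0.0227·34, giving N* = 513·(1 - 0.627) = 191.
From dH/dt = 0: 0.0104·191 - 0.587 = 0.034P*, so P* = 1.4/0.034 = 41.3.

N* ≈ 191, H* ≈ 34, P* ≈ 41.3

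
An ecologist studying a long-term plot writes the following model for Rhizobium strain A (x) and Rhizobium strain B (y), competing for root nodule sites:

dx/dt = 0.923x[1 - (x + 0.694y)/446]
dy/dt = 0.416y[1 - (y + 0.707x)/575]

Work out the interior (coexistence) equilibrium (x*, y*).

Setting both brackets to zero gives the nullclines x + 0.694y = 446 and 0.707x + y = 575.
Substituting y = 575 - 0.707x into the first: x(1 - 0.694·0.707) = 446 - 0.694·575.
So x* = 47/0.509 = 92.2, and then y* = 575 - 0.707·92.2 = 510.

x* ≈ 92.2, y* ≈ 510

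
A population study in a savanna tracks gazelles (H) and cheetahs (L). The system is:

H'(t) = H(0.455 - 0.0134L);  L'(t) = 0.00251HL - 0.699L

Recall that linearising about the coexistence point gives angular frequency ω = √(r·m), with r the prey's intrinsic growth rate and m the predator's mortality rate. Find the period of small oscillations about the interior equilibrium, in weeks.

T ≈ 11.1 weeks

Here r = 0.455 and m = 0.699, so r·m = 0.318.
ω = √0.318 = 0.564 per week, hence T = 2π/ω ≈ 11.1 weeks.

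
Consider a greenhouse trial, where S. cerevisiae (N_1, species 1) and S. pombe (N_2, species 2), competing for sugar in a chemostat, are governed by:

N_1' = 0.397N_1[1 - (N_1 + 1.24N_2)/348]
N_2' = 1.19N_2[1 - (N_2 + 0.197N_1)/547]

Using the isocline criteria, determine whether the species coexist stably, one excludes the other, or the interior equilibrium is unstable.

Compare the nullcline intercepts: K1/α12 = 348/1.24 = 281 < K2 = 547; K2/α21 = 547/0.197 = 2780 > K1 = 348.
Since the inequalities point opposite ways, species 2 can invade but species 1 cannot.

species 2 excludes species 1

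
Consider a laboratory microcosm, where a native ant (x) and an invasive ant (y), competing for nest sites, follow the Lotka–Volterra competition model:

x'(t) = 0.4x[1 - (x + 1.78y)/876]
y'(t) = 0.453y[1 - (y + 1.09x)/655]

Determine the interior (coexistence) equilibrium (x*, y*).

x* ≈ 308, y* ≈ 319

Setting both brackets to zero gives the nullclines x + 1.78y = 876 and 1.09x + y = 655.
Substituting y = 655 - 1.09x into the first: x(1 - 1.78·1.09) = 876 - 1.78·655.
So x* = -290/-0.94 = 308, and then y* = 655 - 1.09·308 = 319.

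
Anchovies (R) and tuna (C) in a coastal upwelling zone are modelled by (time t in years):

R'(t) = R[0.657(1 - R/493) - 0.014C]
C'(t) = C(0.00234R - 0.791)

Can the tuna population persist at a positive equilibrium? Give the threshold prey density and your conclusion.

The predator equation gives dC/dt > 0 only when R > 0.791/0.00234 = 338.
Without the predator, R → K = 493. Since 493 > 338, the predator can invade and persist.

Threshold R = 338; K > 338, so yes, the predator persists.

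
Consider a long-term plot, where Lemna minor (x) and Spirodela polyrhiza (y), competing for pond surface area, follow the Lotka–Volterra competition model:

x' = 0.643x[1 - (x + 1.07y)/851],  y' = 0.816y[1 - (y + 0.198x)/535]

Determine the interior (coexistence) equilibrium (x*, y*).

x* ≈ 353, y* ≈ 465

Setting both brackets to zero gives the nullclines x + 1.07y = 851 and 0.198x + y = 535.
Substituting y = 535 - 0.198x into the first: x(1 - 1.07·0.198) = 851 - 1.07·535.
So x* = 279/0.788 = 353, and then y* = 535 - 0.198·353 = 465.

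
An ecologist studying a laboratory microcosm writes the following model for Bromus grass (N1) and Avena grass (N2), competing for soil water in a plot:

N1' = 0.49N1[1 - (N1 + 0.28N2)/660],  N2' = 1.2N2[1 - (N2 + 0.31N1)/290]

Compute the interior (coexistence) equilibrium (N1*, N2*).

Setting both brackets to zero gives the nullclines N1 + 0.28N2 = 660 and 0.31N1 + N2 = 290.
Substituting N2 = 290 - 0.31N1 into the first: N1(1 - 0.28·0.31) = 660 - 0.28·290.
So N1* = 579/0.913 = 634, and then N2* = 290 - 0.31·634 = 93.5.

N1* ≈ 634, N2* ≈ 93.5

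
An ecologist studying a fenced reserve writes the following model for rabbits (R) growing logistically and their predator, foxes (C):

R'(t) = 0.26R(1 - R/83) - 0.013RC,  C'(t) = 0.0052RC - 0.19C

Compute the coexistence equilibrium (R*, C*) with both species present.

R* ≈ 36.5, C* ≈ 11.2

From dC/dt = 0 with C > 0: 0.0052R* = 0.19, so R* = 36.5.
Substitute into dR/dt = 0: 0.26(1 - 36.5/83) = 0.013C*.
The bracket is 0.56, giving C* = 0.146/0.013 = 11.2.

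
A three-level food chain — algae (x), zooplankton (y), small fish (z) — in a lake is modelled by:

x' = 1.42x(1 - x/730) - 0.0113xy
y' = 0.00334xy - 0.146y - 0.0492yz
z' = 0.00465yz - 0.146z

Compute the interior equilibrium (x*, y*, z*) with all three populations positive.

From dz/dt = 0: 0.00465y* = 0.146, so y* = 31.4.
From dx/dt = 0: 1.42(1 - x*/730) = 0.0113·31.4, giving x* = 730·(1 - 0.25) = 548.
From dy/dt = 0: 0.00334·548 - 0.146 = 0.0492z*, so z* = 1.68/0.0492 = 34.2.

x* ≈ 548, y* ≈ 31.4, z* ≈ 34.2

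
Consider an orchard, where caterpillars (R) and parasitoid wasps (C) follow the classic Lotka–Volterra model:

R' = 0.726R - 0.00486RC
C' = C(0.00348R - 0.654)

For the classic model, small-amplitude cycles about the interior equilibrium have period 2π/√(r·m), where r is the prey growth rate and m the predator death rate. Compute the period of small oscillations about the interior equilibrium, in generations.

T ≈ 9.12 generations

Here r = 0.726 and m = 0.654, so r·m = 0.475.
ω = √0.475 = 0.689 per generation, hence T = 2π/ω ≈ 9.12 generations.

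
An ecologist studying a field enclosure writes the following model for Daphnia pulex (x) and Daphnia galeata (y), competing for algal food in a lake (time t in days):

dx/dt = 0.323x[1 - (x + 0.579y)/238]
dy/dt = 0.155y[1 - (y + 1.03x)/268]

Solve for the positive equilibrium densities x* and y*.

Setting both brackets to zero gives the nullclines x + 0.579y = 238 and 1.03x + y = 268.
Substituting y = 268 - 1.03x into the first: x(1 - 0.579·1.03) = 238 - 0.579·268.
So x* = 82.8/0.404 = 205, and then y* = 268 - 1.03·205 = 56.6.

x* ≈ 205, y* ≈ 56.6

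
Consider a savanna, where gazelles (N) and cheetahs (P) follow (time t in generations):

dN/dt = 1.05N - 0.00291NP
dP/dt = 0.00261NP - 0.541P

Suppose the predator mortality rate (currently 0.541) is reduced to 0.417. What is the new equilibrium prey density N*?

N* ≈ 160

At the interior fixed point, setting dP/dt = 0 with P > 0 fixes N* = (predator death rate)/(NP coefficient) — independent of the other coefficients.
With the change, N* = 0.417/0.00261 = 160; it falls from 207.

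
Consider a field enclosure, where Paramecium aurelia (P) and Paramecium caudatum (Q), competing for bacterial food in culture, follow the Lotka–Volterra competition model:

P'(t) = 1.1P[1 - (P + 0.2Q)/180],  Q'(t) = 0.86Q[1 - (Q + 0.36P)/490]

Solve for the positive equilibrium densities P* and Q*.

Setting both brackets to zero gives the nullclines P + 0.2Q = 180 and 0.36P + Q = 490.
Substituting Q = 490 - 0.36P into the first: P(1 - 0.2·0.36) = 180 - 0.2·490.
So P* = 82/0.928 = 88.4, and then Q* = 490 - 0.36·88.4 = 458.

P* ≈ 88.4, Q* ≈ 458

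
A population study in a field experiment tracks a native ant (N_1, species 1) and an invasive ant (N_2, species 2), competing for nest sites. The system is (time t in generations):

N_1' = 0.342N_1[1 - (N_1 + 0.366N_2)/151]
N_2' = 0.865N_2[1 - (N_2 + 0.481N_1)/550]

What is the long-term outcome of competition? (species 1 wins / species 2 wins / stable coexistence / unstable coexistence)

Compare the nullcline intercepts: K1/α12 = 151/0.366 = 413 < K2 = 550; K2/α21 = 550/0.481 = 1140 > K1 = 151.
Since the inequalities point opposite ways, species 2 can invade but species 1 cannot.

species 2 excludes species 1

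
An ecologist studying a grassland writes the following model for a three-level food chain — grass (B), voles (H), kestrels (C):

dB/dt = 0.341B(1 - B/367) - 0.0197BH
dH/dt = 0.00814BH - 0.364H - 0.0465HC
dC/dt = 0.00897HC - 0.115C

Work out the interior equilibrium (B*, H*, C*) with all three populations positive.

From dC/dt = 0: 0.00897H* = 0.115, so H* = 12.8.
From dB/dt = 0: 0.341(1 - B*/367) = 0.0197·12.8, giving B* = 367·(1 - 0.741) = 95.2.
From dH/dt = 0: 0.00814·95.2 - 0.364 = 0.0465C*, so C* = 0.411/0.0465 = 8.83.

B* ≈ 95.2, H* ≈ 12.8, C* ≈ 8.83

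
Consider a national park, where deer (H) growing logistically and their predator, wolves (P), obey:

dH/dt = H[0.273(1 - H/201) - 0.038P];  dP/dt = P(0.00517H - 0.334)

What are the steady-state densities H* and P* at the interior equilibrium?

From dP/dt = 0 with P > 0: 0.00517H* = 0.334, so H* = 64.6.
Substitute into dH/dt = 0: 0.273(1 - 64.6/201) = 0.038P*.
The bracket is 0.679, giving P* = 0.185/0.038 = 4.88.

H* ≈ 64.6, P* ≈ 4.88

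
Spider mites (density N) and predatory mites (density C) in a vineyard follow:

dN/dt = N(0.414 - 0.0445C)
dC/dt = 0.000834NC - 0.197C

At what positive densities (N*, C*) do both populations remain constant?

N* ≈ 236, C* ≈ 9.3

Set dC/dt = 0 with C > 0: 0.000834N - 0.197 = 0, so N* = 0.197/0.000834 = 236.
Set dN/dt = 0 with N > 0: 0.414 - 0.0445C = 0, so C* = 0.414/0.0445 = 9.3.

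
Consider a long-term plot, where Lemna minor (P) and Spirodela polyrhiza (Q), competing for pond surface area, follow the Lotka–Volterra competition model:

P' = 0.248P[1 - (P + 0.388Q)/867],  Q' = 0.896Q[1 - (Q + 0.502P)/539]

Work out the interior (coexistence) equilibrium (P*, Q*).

P* ≈ 817, Q* ≈ 129

Setting both brackets to zero gives the nullclines P + 0.388Q = 867 and 0.502P + Q = 539.
Substituting Q = 539 - 0.502P into the first: P(1 - 0.388·0.502) = 867 - 0.388·539.
So P* = 658/0.805 = 817, and then Q* = 539 - 0.502·817 = 129.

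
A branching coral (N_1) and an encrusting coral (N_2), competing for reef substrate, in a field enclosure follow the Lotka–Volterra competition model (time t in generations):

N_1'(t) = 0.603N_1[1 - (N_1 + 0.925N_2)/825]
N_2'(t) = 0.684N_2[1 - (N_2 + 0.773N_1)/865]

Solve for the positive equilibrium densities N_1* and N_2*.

N_1* ≈ 87.3, N_2* ≈ 798

Setting both brackets to zero gives the nullclines N_1 + 0.925N_2 = 825 and 0.773N_1 + N_2 = 865.
Substituting N_2 = 865 - 0.773N_1 into the first: N_1(1 - 0.925·0.773) = 825 - 0.925·865.
So N_1* = 24.9/0.285 = 87.3, and then N_2* = 865 - 0.773·87.3 = 798.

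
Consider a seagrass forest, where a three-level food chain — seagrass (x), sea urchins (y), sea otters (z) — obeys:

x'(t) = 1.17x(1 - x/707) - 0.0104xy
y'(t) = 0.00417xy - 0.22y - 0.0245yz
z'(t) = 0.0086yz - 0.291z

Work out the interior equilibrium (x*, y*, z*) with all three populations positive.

From dz/dt = 0: 0.0086y* = 0.291, so y* = 33.8.
From dx/dt = 0: 1.17(1 - x*/707) = 0.0104·33.8, giving x* = 707·(1 - 0.301) = 494.
From dy/dt = 0: 0.00417·494 - 0.22 = 0.0245z*, so z* = 1.84/0.0245 = 75.2.

x* ≈ 494, y* ≈ 33.8, z* ≈ 75.2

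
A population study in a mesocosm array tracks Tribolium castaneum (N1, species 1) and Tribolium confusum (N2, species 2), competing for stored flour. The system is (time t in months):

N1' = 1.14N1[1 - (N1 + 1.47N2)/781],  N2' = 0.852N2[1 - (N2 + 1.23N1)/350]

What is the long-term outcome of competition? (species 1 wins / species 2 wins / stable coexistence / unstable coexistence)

Compare the nullcline intercepts: K1/α12 = 781/1.47 = 531 > K2 = 350; K2/α21 = 350/1.23 = 285 < K1 = 781.
Since the inequalities point opposite ways, species 1 can invade but species 2 cannot.

species 1 excludes species 2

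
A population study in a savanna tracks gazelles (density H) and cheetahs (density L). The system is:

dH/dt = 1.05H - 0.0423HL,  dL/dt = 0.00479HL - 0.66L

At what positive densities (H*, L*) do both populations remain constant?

Set dL/dt = 0 with L > 0: 0.00479H - 0.66 = 0, so H* = 0.66/0.00479 = 138.
Set dH/dt = 0 with H > 0: 1.05 - 0.0423L = 0, so L* = 1.05/0.0423 = 24.8.

H* ≈ 138, L* ≈ 24.8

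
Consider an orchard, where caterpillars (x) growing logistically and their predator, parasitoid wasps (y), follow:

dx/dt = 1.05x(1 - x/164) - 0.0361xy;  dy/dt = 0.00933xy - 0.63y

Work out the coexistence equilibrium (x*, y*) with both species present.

From dy/dt = 0 with y > 0: 0.00933x* = 0.63, so x* = 67.5.
Substitute into dx/dt = 0: 1.05(1 - 67.5/164) = 0.0361y*.
The bracket is 0.588, giving y* = 0.618/0.0361 = 17.1.

x* ≈ 67.5, y* ≈ 17.1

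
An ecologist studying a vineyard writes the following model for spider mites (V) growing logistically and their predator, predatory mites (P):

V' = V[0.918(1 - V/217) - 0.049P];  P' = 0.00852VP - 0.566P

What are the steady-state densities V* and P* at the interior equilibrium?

From dP/dt = 0 with P > 0: 0.00852V* = 0.566, so V* = 66.4.
Substitute into dV/dt = 0: 0.918(1 - 66.4/217) = 0.049P*.
The bracket is 0.694, giving P* = 0.637/0.049 = 13.

V* ≈ 66.4, P* ≈ 13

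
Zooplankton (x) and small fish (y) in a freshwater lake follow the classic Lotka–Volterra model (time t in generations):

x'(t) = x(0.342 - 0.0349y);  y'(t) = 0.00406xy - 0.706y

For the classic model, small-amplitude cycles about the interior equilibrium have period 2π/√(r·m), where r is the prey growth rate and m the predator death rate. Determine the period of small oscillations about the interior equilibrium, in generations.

T ≈ 12.8 generations

Here r = 0.342 and m = 0.706, so r·m = 0.241.
ω = √0.241 = 0.491 per generation, hence T = 2π/ω ≈ 12.8 generations.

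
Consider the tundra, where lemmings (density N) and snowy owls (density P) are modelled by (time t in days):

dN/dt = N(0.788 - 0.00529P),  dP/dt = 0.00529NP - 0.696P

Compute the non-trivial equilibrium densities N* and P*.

Set dP/dt = 0 with P > 0: 0.00529N - 0.696 = 0, so N* = 0.696/0.00529 = 132.
Set dN/dt = 0 with N > 0: 0.788 - 0.00529P = 0, so P* = 0.788/0.00529 = 149.

N* ≈ 132, P* ≈ 149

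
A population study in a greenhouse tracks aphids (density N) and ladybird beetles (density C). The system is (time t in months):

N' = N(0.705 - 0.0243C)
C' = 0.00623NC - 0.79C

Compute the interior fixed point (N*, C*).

Set dC/dt = 0 with C > 0: 0.00623N - 0.79 = 0, so N* = 0.79/0.00623 = 127.
Set dN/dt = 0 with N > 0: 0.705 - 0.0243C = 0, so C* = 0.705/0.0243 = 29.

N* ≈ 127, C* ≈ 29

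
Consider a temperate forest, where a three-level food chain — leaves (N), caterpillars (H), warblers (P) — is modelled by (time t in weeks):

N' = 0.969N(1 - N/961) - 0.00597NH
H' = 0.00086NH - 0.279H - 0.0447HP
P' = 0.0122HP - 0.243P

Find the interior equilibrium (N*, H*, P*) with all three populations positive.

From dP/dt = 0: 0.0122H* = 0.243, so H* = 19.9.
From dN/dt = 0: 0.969(1 - N*/961) = 0.00597·19.9, giving N* = 961·(1 - 0.123) = 843.
From dH/dt = 0: 0.00086·843 - 0.279 = 0.0447P*, so P* = 0.446/0.0447 = 9.98.

N* ≈ 843, H* ≈ 19.9, P* ≈ 9.98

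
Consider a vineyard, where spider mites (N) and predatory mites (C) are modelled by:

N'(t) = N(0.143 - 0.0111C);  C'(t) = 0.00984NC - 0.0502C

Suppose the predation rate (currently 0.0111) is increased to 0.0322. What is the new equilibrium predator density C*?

At the interior fixed point, setting dN/dt = 0 with N > 0 fixes C* = (prey growth rate)/(NC coefficient) — independent of the other coefficients.
With the change, C* = 0.143/0.0322 = 4.44; it falls from 12.9.

C* ≈ 4.44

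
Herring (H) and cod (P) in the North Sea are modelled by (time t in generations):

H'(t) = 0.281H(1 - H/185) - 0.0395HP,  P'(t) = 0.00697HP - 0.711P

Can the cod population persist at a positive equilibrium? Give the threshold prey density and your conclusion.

Threshold H = 102; K > 102, so yes, the predator persists.

The predator equation gives dP/dt > 0 only when H > 0.711/0.00697 = 102.
Without the predator, H → K = 185. Since 185 > 102, the predator can invade and persist.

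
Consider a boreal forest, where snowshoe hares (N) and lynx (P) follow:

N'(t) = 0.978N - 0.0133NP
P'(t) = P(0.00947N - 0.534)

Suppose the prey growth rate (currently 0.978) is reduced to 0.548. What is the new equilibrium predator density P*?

P* ≈ 41.2

At the interior fixed point, setting dN/dt = 0 with N > 0 fixes P* = (prey growth rate)/(NP coefficient) — independent of the other coefficients.
With the change, P* = 0.548/0.0133 = 41.2; it falls from 73.5.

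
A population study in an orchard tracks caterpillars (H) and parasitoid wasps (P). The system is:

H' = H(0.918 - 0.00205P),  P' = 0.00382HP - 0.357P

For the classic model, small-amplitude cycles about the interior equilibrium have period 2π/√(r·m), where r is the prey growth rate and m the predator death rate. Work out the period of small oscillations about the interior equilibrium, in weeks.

T ≈ 11 weeks

Here r = 0.918 and m = 0.357, so r·m = 0.328.
ω = √0.328 = 0.572 per week, hence T = 2π/ω ≈ 11 weeks.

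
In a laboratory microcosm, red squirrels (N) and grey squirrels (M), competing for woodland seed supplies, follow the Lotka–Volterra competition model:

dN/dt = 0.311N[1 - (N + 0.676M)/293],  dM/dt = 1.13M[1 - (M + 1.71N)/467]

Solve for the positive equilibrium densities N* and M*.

N* ≈ 145, M* ≈ 218

Setting both brackets to zero gives the nullclines N + 0.676M = 293 and 1.71N + M = 467.
Substituting M = 467 - 1.71N into the first: N(1 - 0.676·1.71) = 293 - 0.676·467.
So N* = -22.7/-0.156 = 145, and then M* = 467 - 1.71·145 = 218.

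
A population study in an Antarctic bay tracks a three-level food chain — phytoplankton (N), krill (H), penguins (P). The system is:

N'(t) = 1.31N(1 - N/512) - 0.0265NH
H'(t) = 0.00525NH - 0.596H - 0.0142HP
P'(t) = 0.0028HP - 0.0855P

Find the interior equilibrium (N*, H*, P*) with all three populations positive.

N* ≈ 196, H* ≈ 30.5, P* ≈ 30.4

From dP/dt = 0: 0.0028H* = 0.0855, so H* = 30.5.
From dN/dt = 0: 1.31(1 - N*/512) = 0.0265·30.5, giving N* = 512·(1 - 0.618) = 196.
From dH/dt = 0: 0.00525·196 - 0.596 = 0.0142P*, so P* = 0.432/0.0142 = 30.4.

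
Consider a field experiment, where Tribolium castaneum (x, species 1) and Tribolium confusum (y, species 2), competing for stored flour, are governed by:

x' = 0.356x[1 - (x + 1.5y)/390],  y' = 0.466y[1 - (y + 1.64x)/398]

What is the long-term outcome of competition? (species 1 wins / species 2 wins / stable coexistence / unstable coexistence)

Compare the nullcline intercepts: K1/α12 = 390/1.5 = 260 < K2 = 398; K2/α21 = 398/1.64 = 243 < K1 = 390.
Since both are reversed, neither can invade when rare; the interior point is a saddle.

unstable coexistence (outcome depends on initial conditions)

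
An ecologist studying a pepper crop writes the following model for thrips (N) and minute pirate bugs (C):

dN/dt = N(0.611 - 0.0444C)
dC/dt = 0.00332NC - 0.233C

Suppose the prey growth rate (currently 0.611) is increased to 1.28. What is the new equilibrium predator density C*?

At the interior fixed point, setting dN/dt = 0 with N > 0 fixes C* = (prey growth rate)/(NC coefficient) — independent of the other coefficients.
With the change, C* = 1.28/0.0444 = 28.8; it rises from 13.8.

C* ≈ 28.8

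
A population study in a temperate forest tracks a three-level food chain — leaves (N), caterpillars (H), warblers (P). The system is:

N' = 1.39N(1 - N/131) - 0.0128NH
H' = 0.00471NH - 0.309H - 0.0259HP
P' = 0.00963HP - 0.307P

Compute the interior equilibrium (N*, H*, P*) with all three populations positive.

N* ≈ 92.5, H* ≈ 31.9, P* ≈ 4.9

From dP/dt = 0: 0.00963H* = 0.307, so H* = 31.9.
From dN/dt = 0: 1.39(1 - N*/131) = 0.0128·31.9, giving N* = 131·(1 - 0.294) = 92.5.
From dH/dt = 0: 0.00471·92.5 - 0.309 = 0.0259P*, so P* = 0.127/0.0259 = 4.9.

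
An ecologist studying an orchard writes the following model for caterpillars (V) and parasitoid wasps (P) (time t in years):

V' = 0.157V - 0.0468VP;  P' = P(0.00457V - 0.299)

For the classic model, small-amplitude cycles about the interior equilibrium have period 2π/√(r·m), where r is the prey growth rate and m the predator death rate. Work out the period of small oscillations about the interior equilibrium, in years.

T ≈ 29 years

Here r = 0.157 and m = 0.299, so r·m = 0.0469.
ω = √0.0469 = 0.217 per year, hence T = 2π/ω ≈ 29 years.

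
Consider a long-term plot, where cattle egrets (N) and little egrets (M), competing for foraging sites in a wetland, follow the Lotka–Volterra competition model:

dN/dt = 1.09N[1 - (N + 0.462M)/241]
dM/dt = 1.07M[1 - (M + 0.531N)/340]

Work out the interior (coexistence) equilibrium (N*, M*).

N* ≈ 111, M* ≈ 281

Setting both brackets to zero gives the nullclines N + 0.462M = 241 and 0.531N + M = 340.
Substituting M = 340 - 0.531N into the first: N(1 - 0.462·0.531) = 241 - 0.462·340.
So N* = 83.9/0.755 = 111, and then M* = 340 - 0.531·111 = 281.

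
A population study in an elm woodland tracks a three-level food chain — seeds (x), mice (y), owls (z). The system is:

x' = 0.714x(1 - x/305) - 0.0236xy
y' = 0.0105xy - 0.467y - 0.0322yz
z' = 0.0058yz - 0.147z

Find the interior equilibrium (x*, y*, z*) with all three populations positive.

From dz/dt = 0: 0.0058y* = 0.147, so y* = 25.3.
From dx/dt = 0: 0.714(1 - x*/305) = 0.0236·25.3, giving x* = 305·(1 - 0.838) = 49.5.
From dy/dt = 0: 0.0105·49.5 - 0.467 = 0.0322z*, so z* = 0.0527/0.0322 = 1.64.

x* ≈ 49.5, y* ≈ 25.3, z* ≈ 1.64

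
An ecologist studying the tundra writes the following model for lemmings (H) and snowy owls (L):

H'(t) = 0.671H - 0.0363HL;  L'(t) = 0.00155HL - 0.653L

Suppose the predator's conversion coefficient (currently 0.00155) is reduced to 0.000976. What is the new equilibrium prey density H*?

At the interior fixed point, setting dL/dt = 0 with L > 0 fixes H* = (predator death rate)/(HL coefficient) — independent of the other coefficients.
With the change, H* = 0.653/0.000976 = 669; it rises from 421.

H* ≈ 669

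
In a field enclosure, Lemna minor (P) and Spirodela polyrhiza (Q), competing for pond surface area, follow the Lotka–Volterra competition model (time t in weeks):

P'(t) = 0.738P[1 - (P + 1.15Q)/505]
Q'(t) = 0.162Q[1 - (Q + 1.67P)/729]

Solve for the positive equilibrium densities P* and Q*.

P* ≈ 362, Q* ≈ 124

Setting both brackets to zero gives the nullclines P + 1.15Q = 505 and 1.67P + Q = 729.
Substituting Q = 729 - 1.67P into the first: P(1 - 1.15·1.67) = 505 - 1.15·729.
So P* = -333/-0.92 = 362, and then Q* = 729 - 1.67·362 = 124.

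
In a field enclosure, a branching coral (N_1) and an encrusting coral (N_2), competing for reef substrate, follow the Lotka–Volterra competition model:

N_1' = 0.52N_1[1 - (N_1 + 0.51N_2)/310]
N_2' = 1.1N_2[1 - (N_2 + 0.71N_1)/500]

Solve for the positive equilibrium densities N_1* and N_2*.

N_1* ≈ 86.2, N_2* ≈ 439

Setting both brackets to zero gives the nullclines N_1 + 0.51N_2 = 310 and 0.71N_1 + N_2 = 500.
Substituting N_2 = 500 - 0.71N_1 into the first: N_1(1 - 0.51·0.71) = 310 - 0.51·500.
So N_1* = 55/0.638 = 86.2, and then N_2* = 500 - 0.71·86.2 = 439.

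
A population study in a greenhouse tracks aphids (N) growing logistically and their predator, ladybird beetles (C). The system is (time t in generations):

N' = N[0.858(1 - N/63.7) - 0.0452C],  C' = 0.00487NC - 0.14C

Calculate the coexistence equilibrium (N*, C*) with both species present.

N* ≈ 28.7, C* ≈ 10.4

From dC/dt = 0 with C > 0: 0.00487N* = 0.14, so N* = 28.7.
Substitute into dN/dt = 0: 0.858(1 - 28.7/63.7) = 0.0452C*.
The bracket is 0.549, giving C* = 0.471/0.0452 = 10.4.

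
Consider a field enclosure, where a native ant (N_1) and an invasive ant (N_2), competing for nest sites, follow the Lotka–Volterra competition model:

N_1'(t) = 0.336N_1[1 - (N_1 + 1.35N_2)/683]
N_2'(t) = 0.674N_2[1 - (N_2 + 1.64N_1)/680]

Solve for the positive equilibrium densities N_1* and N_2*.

N_1* ≈ 194, N_2* ≈ 363

Setting both brackets to zero gives the nullclines N_1 + 1.35N_2 = 683 and 1.64N_1 + N_2 = 680.
Substituting N_2 = 680 - 1.64N_1 into the first: N_1(1 - 1.35·1.64) = 683 - 1.35·680.
So N_1* = -235/-1.21 = 194, and then N_2* = 680 - 1.64·194 = 363.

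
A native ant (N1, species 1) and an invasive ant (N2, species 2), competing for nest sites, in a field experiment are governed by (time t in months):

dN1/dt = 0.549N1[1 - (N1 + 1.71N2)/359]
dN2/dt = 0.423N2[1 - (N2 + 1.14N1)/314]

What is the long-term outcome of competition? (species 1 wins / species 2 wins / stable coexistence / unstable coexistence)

Compare the nullcline intercepts: K1/α12 = 359/1.71 = 210 < K2 = 314; K2/α21 = 314/1.14 = 275 < K1 = 359.
Since both are reversed, neither can invade when rare; the interior point is a saddle.

unstable coexistence (outcome depends on initial conditions)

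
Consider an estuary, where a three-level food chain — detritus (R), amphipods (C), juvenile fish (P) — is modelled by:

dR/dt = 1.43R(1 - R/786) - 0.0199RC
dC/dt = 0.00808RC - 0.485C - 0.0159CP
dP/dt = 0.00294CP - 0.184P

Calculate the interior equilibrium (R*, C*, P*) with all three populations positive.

R* ≈ 101, C* ≈ 62.6, P* ≈ 21

From dP/dt = 0: 0.00294C* = 0.184, so C* = 62.6.
From dR/dt = 0: 1.43(1 - R*/786) = 0.0199·62.6, giving R* = 786·(1 - 0.871) = 101.
From dC/dt = 0: 0.00808·101 - 0.485 = 0.0159P*, so P* = 0.335/0.0159 = 21.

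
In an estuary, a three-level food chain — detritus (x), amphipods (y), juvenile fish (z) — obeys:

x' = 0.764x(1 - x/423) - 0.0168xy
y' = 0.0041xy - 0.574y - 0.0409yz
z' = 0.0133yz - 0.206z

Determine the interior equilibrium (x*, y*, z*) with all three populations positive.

x* ≈ 279, y* ≈ 15.5, z* ≈ 13.9

From dz/dt = 0: 0.0133y* = 0.206, so y* = 15.5.
From dx/dt = 0: 0.764(1 - x*/423) = 0.0168·15.5, giving x* = 423·(1 - 0.341) = 279.
From dy/dt = 0: 0.0041·279 - 0.574 = 0.0409z*, so z* = 0.57/0.0409 = 13.9.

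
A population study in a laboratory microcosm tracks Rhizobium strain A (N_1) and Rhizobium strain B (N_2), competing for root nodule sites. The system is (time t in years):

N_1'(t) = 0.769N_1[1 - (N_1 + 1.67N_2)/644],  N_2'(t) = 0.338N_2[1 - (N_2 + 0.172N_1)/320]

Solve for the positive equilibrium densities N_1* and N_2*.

Setting both brackets to zero gives the nullclines N_1 + 1.67N_2 = 644 and 0.172N_1 + N_2 = 320.
Substituting N_2 = 320 - 0.172N_1 into the first: N_1(1 - 1.67·0.172) = 644 - 1.67·320.
So N_1* = 110/0.713 = 154, and then N_2* = 320 - 0.172·154 = 294.

N_1* ≈ 154, N_2* ≈ 294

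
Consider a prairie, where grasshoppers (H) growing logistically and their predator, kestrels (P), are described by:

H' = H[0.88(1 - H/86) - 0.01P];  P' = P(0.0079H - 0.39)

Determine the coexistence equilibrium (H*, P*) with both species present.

H* ≈ 49.4, P* ≈ 37.5

From dP/dt = 0 with P > 0: 0.0079H* = 0.39, so H* = 49.4.
Substitute into dH/dt = 0: 0.88(1 - 49.4/86) = 0.01P*.
The bracket is 0.426, giving P* = 0.375/0.01 = 37.5.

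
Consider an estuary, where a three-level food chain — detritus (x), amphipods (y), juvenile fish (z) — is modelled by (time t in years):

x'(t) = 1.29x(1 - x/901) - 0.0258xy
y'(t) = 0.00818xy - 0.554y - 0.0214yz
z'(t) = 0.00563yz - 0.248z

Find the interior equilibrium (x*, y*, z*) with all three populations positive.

x* ≈ 107, y* ≈ 44, z* ≈ 15.1

From dz/dt = 0: 0.00563y* = 0.248, so y* = 44.
From dx/dt = 0: 1.29(1 - x*/901) = 0.0258·44, giving x* = 901·(1 - 0.881) = 107.
From dy/dt = 0: 0.00818·107 - 0.554 = 0.0214z*, so z* = 0.323/0.0214 = 15.1.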